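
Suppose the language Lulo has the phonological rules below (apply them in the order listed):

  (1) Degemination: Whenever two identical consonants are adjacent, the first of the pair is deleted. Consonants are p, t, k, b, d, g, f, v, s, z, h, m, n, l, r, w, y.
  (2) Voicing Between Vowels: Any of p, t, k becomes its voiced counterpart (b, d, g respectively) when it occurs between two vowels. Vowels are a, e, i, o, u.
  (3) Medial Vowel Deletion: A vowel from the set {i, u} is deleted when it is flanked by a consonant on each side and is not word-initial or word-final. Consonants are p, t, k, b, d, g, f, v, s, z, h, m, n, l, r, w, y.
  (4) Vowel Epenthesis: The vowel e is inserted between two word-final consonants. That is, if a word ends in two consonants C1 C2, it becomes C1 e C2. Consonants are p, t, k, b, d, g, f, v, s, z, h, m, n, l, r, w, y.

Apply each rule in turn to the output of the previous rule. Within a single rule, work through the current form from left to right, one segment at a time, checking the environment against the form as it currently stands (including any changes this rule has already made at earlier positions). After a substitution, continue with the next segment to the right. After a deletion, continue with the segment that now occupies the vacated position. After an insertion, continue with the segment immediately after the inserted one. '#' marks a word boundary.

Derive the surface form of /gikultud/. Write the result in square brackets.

[gglted]

(1) Degemination: no change — [gikultud]
(2) Voicing Between Vowels: [gikultud] → [gigultud]
(3) Medial Vowel Deletion: [gigultud] → [ggltd]
(4) Vowel Epenthesis: [ggltd] → [gglted]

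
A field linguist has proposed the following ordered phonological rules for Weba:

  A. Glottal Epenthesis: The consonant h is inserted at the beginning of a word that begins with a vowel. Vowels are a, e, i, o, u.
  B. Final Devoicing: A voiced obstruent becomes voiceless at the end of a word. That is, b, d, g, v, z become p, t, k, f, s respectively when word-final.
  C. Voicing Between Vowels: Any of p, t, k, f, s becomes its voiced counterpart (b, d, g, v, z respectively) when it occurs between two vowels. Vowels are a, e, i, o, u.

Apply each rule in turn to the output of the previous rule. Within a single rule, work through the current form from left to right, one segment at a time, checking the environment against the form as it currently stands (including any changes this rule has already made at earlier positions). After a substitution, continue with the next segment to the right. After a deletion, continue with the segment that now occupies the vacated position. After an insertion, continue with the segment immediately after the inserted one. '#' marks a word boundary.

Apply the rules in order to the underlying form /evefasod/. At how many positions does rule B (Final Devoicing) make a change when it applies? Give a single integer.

1

A Glottal Epenthesis: [evefasod] → [hevefasod]
B Final Devoicing: [hevefasod] → [hevefasot]
C Voicing Between Vowels: [hevefasot] → [hevevazot]
Rule B changed 1 position(s).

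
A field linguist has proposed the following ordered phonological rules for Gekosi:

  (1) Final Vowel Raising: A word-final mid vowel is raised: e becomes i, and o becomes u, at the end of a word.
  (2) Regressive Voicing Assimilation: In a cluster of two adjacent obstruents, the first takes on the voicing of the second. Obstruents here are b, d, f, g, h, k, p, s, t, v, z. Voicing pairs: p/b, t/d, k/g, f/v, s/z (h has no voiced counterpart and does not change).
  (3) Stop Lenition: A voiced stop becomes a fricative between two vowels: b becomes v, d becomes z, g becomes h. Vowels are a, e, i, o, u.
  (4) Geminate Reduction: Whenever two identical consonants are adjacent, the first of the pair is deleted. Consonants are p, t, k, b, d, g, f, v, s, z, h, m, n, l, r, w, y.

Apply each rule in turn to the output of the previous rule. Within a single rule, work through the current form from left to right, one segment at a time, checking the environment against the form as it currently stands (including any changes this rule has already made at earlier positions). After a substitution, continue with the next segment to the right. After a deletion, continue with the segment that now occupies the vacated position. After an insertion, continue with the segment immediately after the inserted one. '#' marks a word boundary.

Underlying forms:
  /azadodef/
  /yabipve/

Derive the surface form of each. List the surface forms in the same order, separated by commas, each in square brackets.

[azazozef], [yavibvi]

/azadodef/:
  (1) Final Vowel Raising: no change — [azadodef]
  (2) Regressive Voicing Assimilation: no change — [azadodef]
  (3) Stop Lenition: [azadodef] → [azazozef]
  (4) Geminate Reduction: no change — [azazozef]
/yabipve/:
  (1) Final Vowel Raising: [yabipve] → [yabipvi]
  (2) Regressive Voicing Assimilation: [yabipvi] → [yabibvi]
  (3) Stop Lenition: [yabibvi] → [yavibvi]
  (4) Geminate Reduction: no change — [yavibvi]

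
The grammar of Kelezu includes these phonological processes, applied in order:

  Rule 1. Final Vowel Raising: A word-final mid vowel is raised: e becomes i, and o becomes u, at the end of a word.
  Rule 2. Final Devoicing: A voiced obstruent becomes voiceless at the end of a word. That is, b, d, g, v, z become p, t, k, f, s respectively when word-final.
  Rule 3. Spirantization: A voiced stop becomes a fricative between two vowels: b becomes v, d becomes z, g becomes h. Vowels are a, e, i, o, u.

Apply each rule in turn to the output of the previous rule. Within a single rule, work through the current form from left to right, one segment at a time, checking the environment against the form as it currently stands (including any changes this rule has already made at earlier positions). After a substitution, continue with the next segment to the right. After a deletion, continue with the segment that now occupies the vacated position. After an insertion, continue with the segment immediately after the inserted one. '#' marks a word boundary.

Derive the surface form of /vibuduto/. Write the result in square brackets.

Rule 1 Final Vowel Raising: [vibuduto] → [vibudutu]
Rule 2 Final Devoicing: no change — [vibudutu]
Rule 3 Spirantization: [vibudutu] → [vivuzutu]

[vivuzutu]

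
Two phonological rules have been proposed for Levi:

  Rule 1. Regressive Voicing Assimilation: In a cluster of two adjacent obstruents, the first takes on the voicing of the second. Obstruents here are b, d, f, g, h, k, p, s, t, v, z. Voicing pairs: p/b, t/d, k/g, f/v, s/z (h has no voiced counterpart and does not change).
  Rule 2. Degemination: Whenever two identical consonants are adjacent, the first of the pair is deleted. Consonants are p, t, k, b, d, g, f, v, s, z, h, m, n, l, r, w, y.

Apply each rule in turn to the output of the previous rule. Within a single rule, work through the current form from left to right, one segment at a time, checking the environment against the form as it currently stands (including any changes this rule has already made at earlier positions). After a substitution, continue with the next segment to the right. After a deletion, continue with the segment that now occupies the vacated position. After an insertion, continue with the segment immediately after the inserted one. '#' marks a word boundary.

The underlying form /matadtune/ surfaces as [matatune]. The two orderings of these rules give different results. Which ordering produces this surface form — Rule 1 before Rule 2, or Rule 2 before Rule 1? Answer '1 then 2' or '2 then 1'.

1 then 2

Order 1 then 2:
  1 Regressive Voicing Assimilation: [matadtune] → [matattune]
  2 Degemination: [matattune] → [matatune]
  result: [matatune]
Order 2 then 1:
  2 Degemination: no change — [matadtune]
  1 Regressive Voicing Assimilation: [matadtune] → [matattune]
  result: [matattune]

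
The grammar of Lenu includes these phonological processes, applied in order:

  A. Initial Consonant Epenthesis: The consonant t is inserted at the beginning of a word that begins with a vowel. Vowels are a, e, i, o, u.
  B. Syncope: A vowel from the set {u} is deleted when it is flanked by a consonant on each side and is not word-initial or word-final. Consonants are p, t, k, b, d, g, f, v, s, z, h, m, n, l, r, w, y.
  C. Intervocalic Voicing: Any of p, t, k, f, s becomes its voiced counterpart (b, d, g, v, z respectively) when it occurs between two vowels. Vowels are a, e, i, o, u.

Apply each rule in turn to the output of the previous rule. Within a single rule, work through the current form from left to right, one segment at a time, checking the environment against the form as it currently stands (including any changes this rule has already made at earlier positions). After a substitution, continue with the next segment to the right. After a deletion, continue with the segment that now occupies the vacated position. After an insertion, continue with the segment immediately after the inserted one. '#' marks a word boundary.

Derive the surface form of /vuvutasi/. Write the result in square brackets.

A Initial Consonant Epenthesis: no change — [vuvutasi]
B Syncope: [vuvutasi] → [vvtasi]
C Intervocalic Voicing: [vvtasi] → [vvtazi]

[vvtazi]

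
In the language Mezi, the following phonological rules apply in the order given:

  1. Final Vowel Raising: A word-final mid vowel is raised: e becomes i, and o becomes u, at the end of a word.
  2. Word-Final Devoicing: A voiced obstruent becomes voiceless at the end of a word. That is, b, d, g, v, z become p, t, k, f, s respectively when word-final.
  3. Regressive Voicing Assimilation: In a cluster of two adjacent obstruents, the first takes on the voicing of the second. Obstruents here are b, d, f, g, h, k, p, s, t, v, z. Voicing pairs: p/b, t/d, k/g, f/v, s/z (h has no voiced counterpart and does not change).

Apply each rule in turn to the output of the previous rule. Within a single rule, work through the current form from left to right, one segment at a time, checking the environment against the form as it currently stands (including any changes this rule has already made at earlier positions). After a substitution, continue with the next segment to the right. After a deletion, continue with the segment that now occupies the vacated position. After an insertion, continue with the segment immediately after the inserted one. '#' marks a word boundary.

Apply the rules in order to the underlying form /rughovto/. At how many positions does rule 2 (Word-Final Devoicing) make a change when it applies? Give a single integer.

0

1 Final Vowel Raising: [rughovto] → [rughovtu]
2 Word-Final Devoicing: no change — [rughovtu]
3 Regressive Voicing Assimilation: [rughovtu] → [rukhoftu]
Rule 2 changed 0 position(s).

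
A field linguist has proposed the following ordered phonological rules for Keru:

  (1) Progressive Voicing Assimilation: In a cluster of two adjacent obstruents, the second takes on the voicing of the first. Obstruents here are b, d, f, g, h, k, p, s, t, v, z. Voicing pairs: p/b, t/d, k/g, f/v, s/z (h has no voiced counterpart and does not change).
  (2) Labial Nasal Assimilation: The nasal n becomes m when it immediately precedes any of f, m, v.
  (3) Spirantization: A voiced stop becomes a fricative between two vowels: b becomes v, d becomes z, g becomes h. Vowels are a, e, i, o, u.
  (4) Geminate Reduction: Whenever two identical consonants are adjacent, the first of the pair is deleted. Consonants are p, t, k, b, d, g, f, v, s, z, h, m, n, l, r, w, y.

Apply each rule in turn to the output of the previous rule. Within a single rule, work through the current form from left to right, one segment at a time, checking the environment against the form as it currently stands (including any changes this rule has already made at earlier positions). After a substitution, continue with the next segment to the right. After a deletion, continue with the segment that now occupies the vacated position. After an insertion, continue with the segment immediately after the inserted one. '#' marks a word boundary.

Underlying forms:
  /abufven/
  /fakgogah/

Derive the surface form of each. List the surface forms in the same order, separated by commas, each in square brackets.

/abufven/:
  (1) Progressive Voicing Assimilation: [abufven] → [abuffen]
  (2) Labial Nasal Assimilation: no change — [abuffen]
  (3) Spirantization: [abuffen] → [avuffen]
  (4) Geminate Reduction: [avuffen] → [avufen]
/fakgogah/:
  (1) Progressive Voicing Assimilation: [fakgogah] → [fakkogah]
  (2) Labial Nasal Assimilation: no change — [fakkogah]
  (3) Spirantization: [fakkogah] → [fakkohah]
  (4) Geminate Reduction: [fakkohah] → [fakohah]

[avufen], [fakohah]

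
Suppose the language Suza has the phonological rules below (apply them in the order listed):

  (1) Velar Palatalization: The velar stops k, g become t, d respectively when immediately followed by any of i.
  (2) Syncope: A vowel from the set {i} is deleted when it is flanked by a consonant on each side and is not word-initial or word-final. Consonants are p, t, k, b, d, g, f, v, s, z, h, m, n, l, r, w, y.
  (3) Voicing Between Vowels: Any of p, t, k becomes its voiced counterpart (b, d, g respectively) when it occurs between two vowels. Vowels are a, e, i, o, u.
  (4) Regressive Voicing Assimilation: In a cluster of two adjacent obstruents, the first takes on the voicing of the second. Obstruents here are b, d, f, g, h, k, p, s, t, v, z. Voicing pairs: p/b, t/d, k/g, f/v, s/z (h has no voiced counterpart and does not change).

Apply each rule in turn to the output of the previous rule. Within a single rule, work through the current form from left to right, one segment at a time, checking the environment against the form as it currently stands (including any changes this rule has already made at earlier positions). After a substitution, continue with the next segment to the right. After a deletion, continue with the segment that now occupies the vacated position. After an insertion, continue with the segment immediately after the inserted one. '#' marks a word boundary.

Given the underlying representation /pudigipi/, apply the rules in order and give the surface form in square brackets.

[pudtpi]

(1) Velar Palatalization: [pudigipi] → [pudidipi]
(2) Syncope: [pudidipi] → [puddpi]
(3) Voicing Between Vowels: no change — [puddpi]
(4) Regressive Voicing Assimilation: [puddpi] → [pudtpi]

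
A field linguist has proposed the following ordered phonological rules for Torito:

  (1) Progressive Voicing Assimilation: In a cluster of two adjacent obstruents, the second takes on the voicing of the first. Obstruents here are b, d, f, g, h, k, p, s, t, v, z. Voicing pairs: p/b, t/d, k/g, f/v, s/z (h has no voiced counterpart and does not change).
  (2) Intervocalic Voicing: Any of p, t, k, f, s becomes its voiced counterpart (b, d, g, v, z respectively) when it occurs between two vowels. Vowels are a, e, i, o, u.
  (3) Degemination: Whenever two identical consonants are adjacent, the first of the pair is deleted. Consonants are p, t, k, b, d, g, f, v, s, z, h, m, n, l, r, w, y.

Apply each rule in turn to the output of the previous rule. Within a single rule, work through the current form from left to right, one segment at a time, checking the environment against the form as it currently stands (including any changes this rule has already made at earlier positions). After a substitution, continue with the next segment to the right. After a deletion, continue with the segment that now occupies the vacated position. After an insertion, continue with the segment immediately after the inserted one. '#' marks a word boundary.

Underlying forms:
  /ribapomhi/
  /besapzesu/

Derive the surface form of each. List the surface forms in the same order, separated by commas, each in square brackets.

[ribabomhi], [bezapsezu]

/ribapomhi/:
  (1) Progressive Voicing Assimilation: no change — [ribapomhi]
  (2) Intervocalic Voicing: [ribapomhi] → [ribabomhi]
  (3) Degemination: no change — [ribabomhi]
/besapzesu/:
  (1) Progressive Voicing Assimilation: [besapzesu] → [besapsesu]
  (2) Intervocalic Voicing: [besapsesu] → [bezapsezu]
  (3) Degemination: no change — [bezapsezu]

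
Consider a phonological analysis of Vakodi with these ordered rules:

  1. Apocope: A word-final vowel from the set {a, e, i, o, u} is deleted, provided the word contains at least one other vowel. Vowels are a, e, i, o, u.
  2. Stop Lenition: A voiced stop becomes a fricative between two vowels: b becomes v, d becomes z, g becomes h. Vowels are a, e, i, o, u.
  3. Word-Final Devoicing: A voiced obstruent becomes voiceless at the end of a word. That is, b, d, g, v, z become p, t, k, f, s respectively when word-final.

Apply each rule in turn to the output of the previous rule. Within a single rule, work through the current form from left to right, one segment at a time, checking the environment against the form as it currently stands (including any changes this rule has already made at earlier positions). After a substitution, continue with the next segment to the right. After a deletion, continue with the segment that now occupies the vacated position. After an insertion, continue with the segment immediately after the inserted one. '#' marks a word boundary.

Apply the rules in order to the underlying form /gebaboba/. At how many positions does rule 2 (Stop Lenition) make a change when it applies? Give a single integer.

1 Apocope: [gebaboba] → [gebabob]
2 Stop Lenition: [gebabob] → [gevavob]
3 Word-Final Devoicing: [gevavob] → [gevavop]
Rule 2 changed 2 position(s).

2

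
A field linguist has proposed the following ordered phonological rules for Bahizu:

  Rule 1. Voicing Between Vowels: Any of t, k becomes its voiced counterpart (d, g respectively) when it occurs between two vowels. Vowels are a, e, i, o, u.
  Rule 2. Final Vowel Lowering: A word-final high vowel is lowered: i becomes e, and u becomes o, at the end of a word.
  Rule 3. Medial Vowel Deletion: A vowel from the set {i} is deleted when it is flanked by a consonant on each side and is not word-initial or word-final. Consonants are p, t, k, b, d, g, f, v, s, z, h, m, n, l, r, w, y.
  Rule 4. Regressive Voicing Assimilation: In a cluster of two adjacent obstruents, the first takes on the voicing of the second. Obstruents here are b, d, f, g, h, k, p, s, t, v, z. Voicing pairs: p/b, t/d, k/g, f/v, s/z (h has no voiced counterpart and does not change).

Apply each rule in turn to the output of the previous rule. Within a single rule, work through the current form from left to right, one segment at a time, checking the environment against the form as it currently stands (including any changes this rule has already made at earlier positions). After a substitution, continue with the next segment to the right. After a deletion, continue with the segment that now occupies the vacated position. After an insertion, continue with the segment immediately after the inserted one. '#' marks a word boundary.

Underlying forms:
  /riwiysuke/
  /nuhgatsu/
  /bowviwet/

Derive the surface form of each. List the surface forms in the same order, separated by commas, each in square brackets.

[rwysuge], [nuhgatso], [bowvwet]

/riwiysuke/:
  Rule 1 Voicing Between Vowels: [riwiysuke] → [riwiysuge]
  Rule 2 Final Vowel Lowering: no change — [riwiysuge]
  Rule 3 Medial Vowel Deletion: [riwiysuge] → [rwysuge]
  Rule 4 Regressive Voicing Assimilation: no change — [rwysuge]
/nuhgatsu/:
  Rule 1 Voicing Between Vowels: no change — [nuhgatsu]
  Rule 2 Final Vowel Lowering: [nuhgatsu] → [nuhgatso]
  Rule 3 Medial Vowel Deletion: no change — [nuhgatso]
  Rule 4 Regressive Voicing Assimilation: no change — [nuhgatso]
/bowviwet/:
  Rule 1 Voicing Between Vowels: no change — [bowviwet]
  Rule 2 Final Vowel Lowering: no change — [bowviwet]
  Rule 3 Medial Vowel Deletion: [bowviwet] → [bowvwet]
  Rule 4 Regressive Voicing Assimilation: no change — [bowvwet]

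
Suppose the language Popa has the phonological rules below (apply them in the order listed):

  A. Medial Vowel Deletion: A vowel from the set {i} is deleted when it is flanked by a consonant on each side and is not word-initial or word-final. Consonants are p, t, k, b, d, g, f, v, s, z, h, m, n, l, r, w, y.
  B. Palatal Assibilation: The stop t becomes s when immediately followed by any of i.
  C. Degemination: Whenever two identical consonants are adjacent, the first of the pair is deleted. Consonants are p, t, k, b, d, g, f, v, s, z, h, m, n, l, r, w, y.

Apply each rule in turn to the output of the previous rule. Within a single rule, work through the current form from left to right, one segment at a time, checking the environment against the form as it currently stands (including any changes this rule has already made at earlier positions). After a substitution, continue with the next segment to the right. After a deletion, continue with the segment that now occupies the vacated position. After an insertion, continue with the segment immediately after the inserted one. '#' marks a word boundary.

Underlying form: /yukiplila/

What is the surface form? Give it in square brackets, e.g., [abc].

A Medial Vowel Deletion: [yukiplila] → [yukplla]
B Palatal Assibilation: no change — [yukplla]
C Degemination: [yukplla] → [yukpla]

[yukpla]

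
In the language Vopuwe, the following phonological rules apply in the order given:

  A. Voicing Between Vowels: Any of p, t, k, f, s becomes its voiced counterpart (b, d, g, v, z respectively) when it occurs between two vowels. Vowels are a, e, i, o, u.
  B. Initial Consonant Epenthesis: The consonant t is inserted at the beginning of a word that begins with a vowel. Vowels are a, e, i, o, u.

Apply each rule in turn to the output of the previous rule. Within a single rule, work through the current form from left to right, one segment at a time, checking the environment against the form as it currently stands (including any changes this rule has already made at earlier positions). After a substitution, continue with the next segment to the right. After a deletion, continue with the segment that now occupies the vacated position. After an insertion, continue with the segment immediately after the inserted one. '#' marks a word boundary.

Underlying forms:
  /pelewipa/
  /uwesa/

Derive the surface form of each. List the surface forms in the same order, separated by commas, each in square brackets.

/pelewipa/:
  A Voicing Between Vowels: [pelewipa] → [pelewiba]
  B Initial Consonant Epenthesis: no change — [pelewiba]
/uwesa/:
  A Voicing Between Vowels: [uwesa] → [uweza]
  B Initial Consonant Epenthesis: [uweza] → [tuweza]

[pelewiba], [tuweza]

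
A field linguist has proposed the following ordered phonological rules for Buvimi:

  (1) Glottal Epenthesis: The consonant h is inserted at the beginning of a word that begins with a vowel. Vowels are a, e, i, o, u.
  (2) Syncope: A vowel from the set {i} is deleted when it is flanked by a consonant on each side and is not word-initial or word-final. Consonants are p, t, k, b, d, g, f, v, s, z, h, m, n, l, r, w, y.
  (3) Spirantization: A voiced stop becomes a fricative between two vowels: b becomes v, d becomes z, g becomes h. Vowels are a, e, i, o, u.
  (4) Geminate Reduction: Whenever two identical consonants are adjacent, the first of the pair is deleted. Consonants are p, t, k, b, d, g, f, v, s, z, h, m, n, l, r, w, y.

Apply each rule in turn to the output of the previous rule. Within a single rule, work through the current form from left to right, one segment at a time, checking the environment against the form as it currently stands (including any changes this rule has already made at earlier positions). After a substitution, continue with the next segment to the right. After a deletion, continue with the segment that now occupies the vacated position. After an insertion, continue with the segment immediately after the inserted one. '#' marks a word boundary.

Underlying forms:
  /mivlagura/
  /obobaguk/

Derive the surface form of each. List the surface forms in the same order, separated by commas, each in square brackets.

[mvlahura], [hovovahuk]

/mivlagura/:
  (1) Glottal Epenthesis: no change — [mivlagura]
  (2) Syncope: [mivlagura] → [mvlagura]
  (3) Spirantization: [mvlagura] → [mvlahura]
  (4) Geminate Reduction: no change — [mvlahura]
/obobaguk/:
  (1) Glottal Epenthesis: [obobaguk] → [hobobaguk]
  (2) Syncope: no change — [hobobaguk]
  (3) Spirantization: [hobobaguk] → [hovovahuk]
  (4) Geminate Reduction: no change — [hovovahuk]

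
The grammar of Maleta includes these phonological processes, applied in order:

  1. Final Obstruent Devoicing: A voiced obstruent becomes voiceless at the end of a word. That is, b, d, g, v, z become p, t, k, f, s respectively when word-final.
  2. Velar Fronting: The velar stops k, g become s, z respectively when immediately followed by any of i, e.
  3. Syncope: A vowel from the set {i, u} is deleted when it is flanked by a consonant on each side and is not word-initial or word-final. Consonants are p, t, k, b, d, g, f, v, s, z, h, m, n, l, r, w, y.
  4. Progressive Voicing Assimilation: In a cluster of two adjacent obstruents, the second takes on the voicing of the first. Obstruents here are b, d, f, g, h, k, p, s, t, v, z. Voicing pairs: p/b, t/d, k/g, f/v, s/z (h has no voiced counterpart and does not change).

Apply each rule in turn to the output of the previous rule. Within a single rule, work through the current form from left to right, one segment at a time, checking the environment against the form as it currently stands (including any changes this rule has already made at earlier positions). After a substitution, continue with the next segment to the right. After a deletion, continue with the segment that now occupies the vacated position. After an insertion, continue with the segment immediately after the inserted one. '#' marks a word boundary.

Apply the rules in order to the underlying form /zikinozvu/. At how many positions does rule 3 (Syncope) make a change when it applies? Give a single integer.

1 Final Obstruent Devoicing: no change — [zikinozvu]
2 Velar Fronting: [zikinozvu] → [zisinozvu]
3 Syncope: [zisinozvu] → [zsnozvu]
4 Progressive Voicing Assimilation: [zsnozvu] → [zznozvu]
Rule 3 changed 2 position(s).

2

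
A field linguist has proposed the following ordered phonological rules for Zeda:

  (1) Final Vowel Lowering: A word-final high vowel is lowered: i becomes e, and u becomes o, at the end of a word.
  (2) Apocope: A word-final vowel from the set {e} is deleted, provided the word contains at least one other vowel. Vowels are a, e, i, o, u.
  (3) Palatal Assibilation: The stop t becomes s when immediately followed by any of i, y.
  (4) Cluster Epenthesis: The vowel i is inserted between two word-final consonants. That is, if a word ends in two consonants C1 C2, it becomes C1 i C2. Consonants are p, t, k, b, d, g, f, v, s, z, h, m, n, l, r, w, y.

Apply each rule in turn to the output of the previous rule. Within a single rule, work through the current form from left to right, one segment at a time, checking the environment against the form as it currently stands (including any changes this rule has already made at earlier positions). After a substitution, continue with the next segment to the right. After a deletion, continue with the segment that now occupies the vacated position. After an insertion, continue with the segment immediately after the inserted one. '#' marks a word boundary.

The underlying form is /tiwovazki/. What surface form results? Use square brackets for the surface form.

(1) Final Vowel Lowering: [tiwovazki] → [tiwovazke]
(2) Apocope: [tiwovazke] → [tiwovazk]
(3) Palatal Assibilation: [tiwovazk] → [siwovazk]
(4) Cluster Epenthesis: [siwovazk] → [siwovazik]

[siwovazik]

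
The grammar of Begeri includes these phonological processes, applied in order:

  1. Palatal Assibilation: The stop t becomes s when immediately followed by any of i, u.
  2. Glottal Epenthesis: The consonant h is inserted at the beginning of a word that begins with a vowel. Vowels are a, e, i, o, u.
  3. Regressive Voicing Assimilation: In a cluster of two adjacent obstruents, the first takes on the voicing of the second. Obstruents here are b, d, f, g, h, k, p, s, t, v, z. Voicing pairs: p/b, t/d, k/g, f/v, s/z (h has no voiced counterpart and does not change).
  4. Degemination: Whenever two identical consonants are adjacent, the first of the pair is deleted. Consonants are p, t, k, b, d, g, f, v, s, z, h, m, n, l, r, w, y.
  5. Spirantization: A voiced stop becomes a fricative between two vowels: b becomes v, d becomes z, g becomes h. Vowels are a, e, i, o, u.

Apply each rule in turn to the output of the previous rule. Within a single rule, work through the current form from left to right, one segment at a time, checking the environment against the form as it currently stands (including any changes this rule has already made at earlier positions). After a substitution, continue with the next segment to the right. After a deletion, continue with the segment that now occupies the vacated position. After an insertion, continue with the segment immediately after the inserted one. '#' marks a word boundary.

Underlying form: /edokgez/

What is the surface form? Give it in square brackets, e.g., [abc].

1 Palatal Assibilation: no change — [edokgez]
2 Glottal Epenthesis: [edokgez] → [hedokgez]
3 Regressive Voicing Assimilation: [hedokgez] → [hedoggez]
4 Degemination: [hedoggez] → [hedogez]
5 Spirantization: [hedogez] → [hezohez]

[hezohez]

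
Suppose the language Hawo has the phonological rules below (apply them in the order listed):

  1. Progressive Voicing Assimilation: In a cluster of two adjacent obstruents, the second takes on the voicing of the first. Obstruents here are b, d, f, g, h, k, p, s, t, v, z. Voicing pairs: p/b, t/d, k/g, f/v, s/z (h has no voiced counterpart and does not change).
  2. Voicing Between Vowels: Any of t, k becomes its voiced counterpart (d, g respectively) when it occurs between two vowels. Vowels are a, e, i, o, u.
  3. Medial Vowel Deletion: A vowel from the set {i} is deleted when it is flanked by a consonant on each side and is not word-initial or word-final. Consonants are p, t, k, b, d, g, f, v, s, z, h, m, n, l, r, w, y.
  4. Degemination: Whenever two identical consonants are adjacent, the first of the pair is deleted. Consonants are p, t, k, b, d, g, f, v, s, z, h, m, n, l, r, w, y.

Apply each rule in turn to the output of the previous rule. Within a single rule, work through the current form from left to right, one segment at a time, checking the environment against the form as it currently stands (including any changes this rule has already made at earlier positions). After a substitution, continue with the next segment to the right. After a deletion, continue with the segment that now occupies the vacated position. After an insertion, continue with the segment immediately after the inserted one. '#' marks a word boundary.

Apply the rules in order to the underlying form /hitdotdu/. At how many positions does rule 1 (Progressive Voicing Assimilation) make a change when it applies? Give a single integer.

2

1 Progressive Voicing Assimilation: [hitdotdu] → [hittottu]
2 Voicing Between Vowels: no change — [hittottu]
3 Medial Vowel Deletion: [hittottu] → [httottu]
4 Degemination: [httottu] → [htotu]
Rule 1 changed 2 position(s).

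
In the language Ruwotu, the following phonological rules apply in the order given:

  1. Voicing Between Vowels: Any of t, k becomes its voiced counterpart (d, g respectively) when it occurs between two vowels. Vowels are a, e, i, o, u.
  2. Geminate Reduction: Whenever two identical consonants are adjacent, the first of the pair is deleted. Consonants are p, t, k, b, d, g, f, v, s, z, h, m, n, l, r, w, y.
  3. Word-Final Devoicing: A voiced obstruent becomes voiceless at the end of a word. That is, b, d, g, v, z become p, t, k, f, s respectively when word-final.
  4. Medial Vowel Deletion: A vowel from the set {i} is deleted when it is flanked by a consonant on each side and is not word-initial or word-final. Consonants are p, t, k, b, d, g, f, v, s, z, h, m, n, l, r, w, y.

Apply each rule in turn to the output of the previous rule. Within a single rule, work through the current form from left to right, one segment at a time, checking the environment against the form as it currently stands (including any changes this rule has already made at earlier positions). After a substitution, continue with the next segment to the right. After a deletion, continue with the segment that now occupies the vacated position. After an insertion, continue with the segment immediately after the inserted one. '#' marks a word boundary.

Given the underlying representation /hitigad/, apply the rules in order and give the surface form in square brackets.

1 Voicing Between Vowels: [hitigad] → [hidigad]
2 Geminate Reduction: no change — [hidigad]
3 Word-Final Devoicing: [hidigad] → [hidigat]
4 Medial Vowel Deletion: [hidigat] → [hdgat]

[hdgat]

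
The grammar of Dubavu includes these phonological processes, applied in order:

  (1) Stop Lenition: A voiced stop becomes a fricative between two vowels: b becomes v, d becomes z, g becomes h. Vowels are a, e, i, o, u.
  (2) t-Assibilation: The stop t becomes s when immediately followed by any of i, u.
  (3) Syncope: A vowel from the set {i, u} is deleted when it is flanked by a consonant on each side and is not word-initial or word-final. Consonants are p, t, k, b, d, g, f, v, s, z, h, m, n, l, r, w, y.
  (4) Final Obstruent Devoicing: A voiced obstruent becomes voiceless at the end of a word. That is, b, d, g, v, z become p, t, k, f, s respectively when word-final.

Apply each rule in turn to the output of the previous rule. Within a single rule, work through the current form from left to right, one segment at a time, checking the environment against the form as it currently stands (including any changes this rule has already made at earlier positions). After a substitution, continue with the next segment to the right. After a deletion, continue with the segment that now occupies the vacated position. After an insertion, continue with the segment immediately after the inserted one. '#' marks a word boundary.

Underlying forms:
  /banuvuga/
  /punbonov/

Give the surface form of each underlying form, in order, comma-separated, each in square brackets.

[banvha], [pnbonof]

/banuvuga/:
  (1) Stop Lenition: [banuvuga] → [banuvuha]
  (2) t-Assibilation: no change — [banuvuha]
  (3) Syncope: [banuvuha] → [banvha]
  (4) Final Obstruent Devoicing: no change — [banvha]
/punbonov/:
  (1) Stop Lenition: no change — [punbonov]
  (2) t-Assibilation: no change — [punbonov]
  (3) Syncope: [punbonov] → [pnbonov]
  (4) Final Obstruent Devoicing: [pnbonov] → [pnbonof]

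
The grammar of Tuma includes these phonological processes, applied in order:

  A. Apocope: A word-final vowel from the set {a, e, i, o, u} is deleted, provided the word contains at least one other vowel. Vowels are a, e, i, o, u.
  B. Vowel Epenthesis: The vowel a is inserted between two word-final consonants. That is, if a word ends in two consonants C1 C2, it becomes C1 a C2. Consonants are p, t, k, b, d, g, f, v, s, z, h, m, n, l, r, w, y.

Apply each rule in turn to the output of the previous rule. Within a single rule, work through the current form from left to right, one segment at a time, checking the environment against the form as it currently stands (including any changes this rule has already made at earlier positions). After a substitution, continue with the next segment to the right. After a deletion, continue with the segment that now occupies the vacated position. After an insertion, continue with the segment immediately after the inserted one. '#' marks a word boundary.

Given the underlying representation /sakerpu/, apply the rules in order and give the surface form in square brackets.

[sakerap]

A Apocope: [sakerpu] → [sakerp]
B Vowel Epenthesis: [sakerp] → [sakerap]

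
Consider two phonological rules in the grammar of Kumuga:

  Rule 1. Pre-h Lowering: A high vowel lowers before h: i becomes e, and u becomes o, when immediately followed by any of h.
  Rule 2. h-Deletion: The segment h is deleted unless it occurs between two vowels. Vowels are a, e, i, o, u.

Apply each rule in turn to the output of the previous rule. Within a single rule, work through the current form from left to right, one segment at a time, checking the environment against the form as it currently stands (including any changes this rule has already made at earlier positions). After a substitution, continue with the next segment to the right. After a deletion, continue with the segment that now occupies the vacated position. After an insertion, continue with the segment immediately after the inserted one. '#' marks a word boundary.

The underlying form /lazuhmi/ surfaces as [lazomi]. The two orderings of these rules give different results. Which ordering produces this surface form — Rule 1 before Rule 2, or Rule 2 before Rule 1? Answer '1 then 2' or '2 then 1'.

1 then 2

Order 1 then 2:
  1 Pre-h Lowering: [lazuhmi] → [lazohmi]
  2 h-Deletion: [lazohmi] → [lazomi]
  result: [lazomi]
Order 2 then 1:
  2 h-Deletion: [lazuhmi] → [lazumi]
  1 Pre-h Lowering: no change — [lazumi]
  result: [lazumi]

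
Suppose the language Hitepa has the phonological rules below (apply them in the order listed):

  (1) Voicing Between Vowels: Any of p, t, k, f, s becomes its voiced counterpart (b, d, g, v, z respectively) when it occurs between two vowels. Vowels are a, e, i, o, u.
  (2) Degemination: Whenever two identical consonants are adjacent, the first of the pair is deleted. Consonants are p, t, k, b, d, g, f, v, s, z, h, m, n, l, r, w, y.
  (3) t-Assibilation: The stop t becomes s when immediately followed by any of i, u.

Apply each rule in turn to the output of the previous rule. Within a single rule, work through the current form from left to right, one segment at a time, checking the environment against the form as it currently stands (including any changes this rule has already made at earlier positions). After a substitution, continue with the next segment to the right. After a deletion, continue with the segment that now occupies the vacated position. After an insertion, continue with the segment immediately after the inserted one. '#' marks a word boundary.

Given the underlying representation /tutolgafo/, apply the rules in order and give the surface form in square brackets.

[sudolgavo]

(1) Voicing Between Vowels: [tutolgafo] → [tudolgavo]
(2) Degemination: no change — [tudolgavo]
(3) t-Assibilation: [tudolgavo] → [sudolgavo]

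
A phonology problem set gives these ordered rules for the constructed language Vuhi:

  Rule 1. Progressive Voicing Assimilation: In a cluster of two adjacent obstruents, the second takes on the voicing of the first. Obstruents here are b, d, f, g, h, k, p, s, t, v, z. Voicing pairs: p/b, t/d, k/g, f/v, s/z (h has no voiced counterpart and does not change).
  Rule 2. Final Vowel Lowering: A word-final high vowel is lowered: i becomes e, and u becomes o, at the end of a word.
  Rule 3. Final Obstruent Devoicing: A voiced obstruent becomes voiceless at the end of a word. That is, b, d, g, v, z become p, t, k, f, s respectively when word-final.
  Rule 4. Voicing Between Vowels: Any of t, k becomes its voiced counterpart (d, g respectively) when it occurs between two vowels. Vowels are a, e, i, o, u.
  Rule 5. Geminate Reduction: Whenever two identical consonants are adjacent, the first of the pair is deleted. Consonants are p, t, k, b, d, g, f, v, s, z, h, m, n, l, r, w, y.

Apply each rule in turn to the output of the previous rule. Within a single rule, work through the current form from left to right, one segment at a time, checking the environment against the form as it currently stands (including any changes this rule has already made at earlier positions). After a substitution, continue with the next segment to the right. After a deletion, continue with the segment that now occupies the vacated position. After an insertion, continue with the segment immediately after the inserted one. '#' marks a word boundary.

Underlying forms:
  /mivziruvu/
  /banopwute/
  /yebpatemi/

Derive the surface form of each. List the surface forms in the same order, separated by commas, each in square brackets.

/mivziruvu/:
  Rule 1 Progressive Voicing Assimilation: no change — [mivziruvu]
  Rule 2 Final Vowel Lowering: [mivziruvu] → [mivziruvo]
  Rule 3 Final Obstruent Devoicing: no change — [mivziruvo]
  Rule 4 Voicing Between Vowels: no change — [mivziruvo]
  Rule 5 Geminate Reduction: no change — [mivziruvo]
/banopwute/:
  Rule 1 Progressive Voicing Assimilation: no change — [banopwute]
  Rule 2 Final Vowel Lowering: no change — [banopwute]
  Rule 3 Final Obstruent Devoicing: no change — [banopwute]
  Rule 4 Voicing Between Vowels: [banopwute] → [banopwude]
  Rule 5 Geminate Reduction: no change — [banopwude]
/yebpatemi/:
  Rule 1 Progressive Voicing Assimilation: [yebpatemi] → [yebbatemi]
  Rule 2 Final Vowel Lowering: [yebbatemi] → [yebbateme]
  Rule 3 Final Obstruent Devoicing: no change — [yebbateme]
  Rule 4 Voicing Between Vowels: [yebbateme] → [yebbademe]
  Rule 5 Geminate Reduction: [yebbademe] → [yebademe]

[mivziruvo], [banopwude], [yebademe]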